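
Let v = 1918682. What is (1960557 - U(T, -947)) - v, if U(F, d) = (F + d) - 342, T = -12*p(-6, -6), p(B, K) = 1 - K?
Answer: 43248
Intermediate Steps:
T = -84 (T = -12*(1 - 1*(-6)) = -12*(1 + 6) = -12*7 = -84)
U(F, d) = -342 + F + d
(1960557 - U(T, -947)) - v = (1960557 - (-342 - 84 - 947)) - 1*1918682 = (1960557 - 1*(-1373)) - 1918682 = (1960557 + 1373) - 1918682 = 1961930 - 1918682 = 43248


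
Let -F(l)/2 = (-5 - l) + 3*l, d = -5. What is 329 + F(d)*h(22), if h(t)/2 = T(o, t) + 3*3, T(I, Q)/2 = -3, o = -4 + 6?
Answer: 509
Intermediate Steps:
o = 2
T(I, Q) = -6 (T(I, Q) = 2*(-3) = -6)
h(t) = 6 (h(t) = 2*(-6 + 3*3) = 2*(-6 + 9) = 2*3 = 6)
F(l) = 10 - 4*l (F(l) = -2*((-5 - l) + 3*l) = -2*(-5 + 2*l) = 10 - 4*l)
329 + F(d)*h(22) = 329 + (10 - 4*(-5))*6 = 329 + (10 + 20)*6 = 329 + 30*6 = 329 + 180 = 509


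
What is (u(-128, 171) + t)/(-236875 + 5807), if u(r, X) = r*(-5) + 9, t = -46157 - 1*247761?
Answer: 293269/231068 ≈ 1.2692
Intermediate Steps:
t = -293918 (t = -46157 - 247761 = -293918)
u(r, X) = 9 - 5*r (u(r, X) = -5*r + 9 = 9 - 5*r)
(u(-128, 171) + t)/(-236875 + 5807) = ((9 - 5*(-128)) - 293918)/(-236875 + 5807) = ((9 + 640) - 293918)/(-231068) = (649 - 293918)*(-1/231068) = -293269*(-1/231068) = 293269/231068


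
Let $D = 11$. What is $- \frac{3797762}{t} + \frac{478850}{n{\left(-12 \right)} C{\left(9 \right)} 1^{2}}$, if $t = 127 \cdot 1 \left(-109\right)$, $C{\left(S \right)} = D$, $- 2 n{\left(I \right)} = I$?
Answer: $\frac{3439686421}{456819} \approx 7529.6$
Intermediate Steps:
$n{\left(I \right)} = - \frac{I}{2}$
$C{\left(S \right)} = 11$
$t = -13843$ ($t = 127 \left(-109\right) = -13843$)
$- \frac{3797762}{t} + \frac{478850}{n{\left(-12 \right)} C{\left(9 \right)} 1^{2}} = - \frac{3797762}{-13843} + \frac{478850}{\left(- \frac{1}{2}\right) \left(-12\right) 11 \cdot 1^{2}} = \left(-3797762\right) \left(- \frac{1}{13843}\right) + \frac{478850}{6 \cdot 11 \cdot 1} = \frac{3797762}{13843} + \frac{478850}{66 \cdot 1} = \frac{3797762}{13843} + \frac{478850}{66} = \frac{3797762}{13843} + 478850 \cdot \frac{1}{66} = \frac{3797762}{13843} + \frac{239425}{33} = \frac{3439686421}{456819}$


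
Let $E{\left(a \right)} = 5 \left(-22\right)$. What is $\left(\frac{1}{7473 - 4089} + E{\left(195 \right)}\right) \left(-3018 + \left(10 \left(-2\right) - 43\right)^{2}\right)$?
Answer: $- \frac{117999763}{1128} \approx -1.0461 \cdot 10^{5}$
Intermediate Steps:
$E{\left(a \right)} = -110$
$\left(\frac{1}{7473 - 4089} + E{\left(195 \right)}\right) \left(-3018 + \left(10 \left(-2\right) - 43\right)^{2}\right) = \left(\frac{1}{7473 - 4089} - 110\right) \left(-3018 + \left(10 \left(-2\right) - 43\right)^{2}\right) = \left(\frac{1}{3384} - 110\right) \left(-3018 + \left(-20 - 43\right)^{2}\right) = \left(\frac{1}{3384} - 110\right) \left(-3018 + \left(-63\right)^{2}\right) = - \frac{372239 \left(-3018 + 3969\right)}{3384} = \left(- \frac{372239}{3384}\right) 951 = - \frac{117999763}{1128}$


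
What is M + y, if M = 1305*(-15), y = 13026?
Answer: -6549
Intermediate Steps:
M = -19575
M + y = -19575 + 13026 = -6549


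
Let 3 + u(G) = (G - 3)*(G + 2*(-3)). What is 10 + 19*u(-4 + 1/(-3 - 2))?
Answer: 33709/25 ≈ 1348.4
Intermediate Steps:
u(G) = -3 + (-6 + G)*(-3 + G) (u(G) = -3 + (G - 3)*(G + 2*(-3)) = -3 + (-3 + G)*(G - 6) = -3 + (-3 + G)*(-6 + G) = -3 + (-6 + G)*(-3 + G))
10 + 19*u(-4 + 1/(-3 - 2)) = 10 + 19*(15 + (-4 + 1/(-3 - 2))² - 9*(-4 + 1/(-3 - 2))) = 10 + 19*(15 + (-4 + 1/(-5))² - 9*(-4 + 1/(-5))) = 10 + 19*(15 + (-4 - ⅕)² - 9*(-4 - ⅕)) = 10 + 19*(15 + (-21/5)² - 9*(-21/5)) = 10 + 19*(15 + 441/25 + 189/5) = 10 + 19*(1761/25) = 10 + 33459/25 = 33709/25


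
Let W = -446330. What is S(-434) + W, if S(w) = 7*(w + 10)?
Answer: -449298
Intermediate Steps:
S(w) = 70 + 7*w (S(w) = 7*(10 + w) = 70 + 7*w)
S(-434) + W = (70 + 7*(-434)) - 446330 = (70 - 3038) - 446330 = -2968 - 446330 = -449298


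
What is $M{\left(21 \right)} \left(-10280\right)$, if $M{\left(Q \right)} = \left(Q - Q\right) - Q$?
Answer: $215880$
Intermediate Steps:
$M{\left(Q \right)} = - Q$ ($M{\left(Q \right)} = 0 - Q = - Q$)
$M{\left(21 \right)} \left(-10280\right) = \left(-1\right) 21 \left(-10280\right) = \left(-21\right) \left(-10280\right) = 215880$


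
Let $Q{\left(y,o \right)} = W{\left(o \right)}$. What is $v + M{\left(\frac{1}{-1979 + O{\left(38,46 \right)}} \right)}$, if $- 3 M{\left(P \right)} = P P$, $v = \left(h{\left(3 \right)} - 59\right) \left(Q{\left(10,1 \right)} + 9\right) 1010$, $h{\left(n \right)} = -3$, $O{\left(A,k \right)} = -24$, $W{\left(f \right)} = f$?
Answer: $- \frac{7536960107401}{12036027} \approx -6.262 \cdot 10^{5}$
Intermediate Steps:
$Q{\left(y,o \right)} = o$
$v = -626200$ ($v = \left(-3 - 59\right) \left(1 + 9\right) 1010 = \left(-62\right) 10 \cdot 1010 = \left(-620\right) 1010 = -626200$)
$M{\left(P \right)} = - \frac{P^{2}}{3}$ ($M{\left(P \right)} = - \frac{P P}{3} = - \frac{P^{2}}{3}$)
$v + M{\left(\frac{1}{-1979 + O{\left(38,46 \right)}} \right)} = -626200 - \frac{\left(\frac{1}{-1979 - 24}\right)^{2}}{3} = -626200 - \frac{\left(\frac{1}{-2003}\right)^{2}}{3} = -626200 - \frac{\left(- \frac{1}{2003}\right)^{2}}{3} = -626200 - \frac{1}{12036027} = - \frac{7536960107401}{12036027}$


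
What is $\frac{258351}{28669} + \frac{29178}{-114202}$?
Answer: $\frac{14333848410}{1637028569} \approx 8.756$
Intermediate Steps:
$\frac{258351}{28669} + \frac{29178}{-114202} = 258351 \cdot \frac{1}{28669} + 29178 \left(- \frac{1}{114202}\right) = \frac{258351}{28669} - \frac{14589}{57101} = \frac{14333848410}{1637028569}$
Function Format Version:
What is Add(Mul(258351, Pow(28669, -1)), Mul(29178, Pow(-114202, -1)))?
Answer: Rational(14333848410, 1637028569) ≈ 8.7560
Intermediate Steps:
Add(Mul(258351, Pow(28669, -1)), Mul(29178, Pow(-114202, -1))) = Add(Mul(258351, Rational(1, 28669)), Mul(29178, Rational(-1, 114202))) = Add(Rational(258351, 28669), Rational(-14589, 57101)) = Rational(14333848410, 1637028569)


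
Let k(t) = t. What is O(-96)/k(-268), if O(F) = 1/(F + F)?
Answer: 1/51456 ≈ 1.9434e-5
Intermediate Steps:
O(F) = 1/(2*F)
O(-96)/k(-268) = ((½)/(-96))/(-268) = ((½)*(-1/96))*(-1/268) = -1/192*(-1/268) = 1/51456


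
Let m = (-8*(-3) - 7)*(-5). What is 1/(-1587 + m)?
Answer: -1/1672 ≈ -0.00059809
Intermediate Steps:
m = -85 (m = (24 - 7)*(-5) = 17*(-5) = -85)
1/(-1587 + m) = 1/(-1587 - 85) = 1/(-1672) = -1/1672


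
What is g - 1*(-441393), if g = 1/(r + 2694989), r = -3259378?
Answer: 249117353876/564389 ≈ 4.4139e+5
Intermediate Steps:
g = -1/564389 (g = 1/(-3259378 + 2694989) = 1/(-564389) = -1/564389 ≈ -1.7718e-6)
g - 1*(-441393) = -1/564389 - 1*(-441393) = -1/564389 + 441393 = 249117353876/564389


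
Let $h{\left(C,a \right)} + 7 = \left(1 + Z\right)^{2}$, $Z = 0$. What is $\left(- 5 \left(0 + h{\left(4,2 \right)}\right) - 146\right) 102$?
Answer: $-11832$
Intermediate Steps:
$h{\left(C,a \right)} = -6$ ($h{\left(C,a \right)} = -7 + \left(1 + 0\right)^{2} = -7 + 1^{2} = -7 + 1 = -6$)
$\left(- 5 \left(0 + h{\left(4,2 \right)}\right) - 146\right) 102 = \left(- 5 \left(0 - 6\right) - 146\right) 102 = \left(\left(-5\right) \left(-6\right) - 146\right) 102 = \left(30 - 146\right) 102 = \left(-116\right) 102 = -11832$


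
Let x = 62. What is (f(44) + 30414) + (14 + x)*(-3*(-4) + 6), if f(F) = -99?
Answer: 31683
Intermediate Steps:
(f(44) + 30414) + (14 + x)*(-3*(-4) + 6) = (-99 + 30414) + (14 + 62)*(-3*(-4) + 6) = 30315 + 76*(12 + 6) = 30315 + 76*18 = 30315 + 1368 = 31683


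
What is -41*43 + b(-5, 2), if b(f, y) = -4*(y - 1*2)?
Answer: -1763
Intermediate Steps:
b(f, y) = 8 - 4*y (b(f, y) = -4*(y - 2) = -4*(-2 + y) = 8 - 4*y)
-41*43 + b(-5, 2) = -41*43 + (8 - 4*2) = -1763 + (8 - 8) = -1763 + 0 = -1763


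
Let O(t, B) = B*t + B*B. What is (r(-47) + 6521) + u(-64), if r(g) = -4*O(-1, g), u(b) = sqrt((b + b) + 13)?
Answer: -2503 + I*sqrt(115) ≈ -2503.0 + 10.724*I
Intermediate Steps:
u(b) = sqrt(13 + 2*b) (u(b) = sqrt(2*b + 13) = sqrt(13 + 2*b))
O(t, B) = B**2 + B*t (O(t, B) = B*t + B**2 = B**2 + B*t)
r(g) = -4*g*(-1 + g) (r(g) = -4*g*(g - 1) = -4*g*(-1 + g))
(r(-47) + 6521) + u(-64) = (4*(-47)*(1 - 1*(-47)) + 6521) + sqrt(13 + 2*(-64)) = (4*(-47)*(1 + 47) + 6521) + sqrt(13 - 128) = (4*(-47)*48 + 6521) + sqrt(-115) = (-9024 + 6521) + I*sqrt(115) = -2503 + I*sqrt(115)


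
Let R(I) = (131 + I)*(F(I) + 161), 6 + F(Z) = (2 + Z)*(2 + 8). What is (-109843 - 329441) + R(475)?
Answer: 2545266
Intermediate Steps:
F(Z) = 14 + 10*Z (F(Z) = -6 + (2 + Z)*(2 + 8) = -6 + (2 + Z)*10 = -6 + (20 + 10*Z) = 14 + 10*Z)
R(I) = (131 + I)*(175 + 10*I) (R(I) = (131 + I)*((14 + 10*I) + 161) = (131 + I)*(175 + 10*I))
(-109843 - 329441) + R(475) = (-109843 - 329441) + (22925 + 10*475² + 1485*475) = -439284 + (22925 + 10*225625 + 705375) = -439284 + (22925 + 2256250 + 705375) = -439284 + 2984550 = 2545266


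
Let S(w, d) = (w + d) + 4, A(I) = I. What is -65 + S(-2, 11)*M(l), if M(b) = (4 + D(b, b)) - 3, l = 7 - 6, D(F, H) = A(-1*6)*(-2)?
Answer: 104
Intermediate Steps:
S(w, d) = 4 + d + w (S(w, d) = (d + w) + 4 = 4 + d + w)
D(F, H) = 12 (D(F, H) = -1*6*(-2) = -6*(-2) = 12)
l = 1
M(b) = 13 (M(b) = (4 + 12) - 3 = 16 - 3 = 13)
-65 + S(-2, 11)*M(l) = -65 + (4 + 11 - 2)*13 = -65 + 13*13 = -65 + 169 = 104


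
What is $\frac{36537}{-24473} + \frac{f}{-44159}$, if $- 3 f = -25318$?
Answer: $- \frac{5459919563}{3242109621} \approx -1.6841$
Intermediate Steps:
$f = \frac{25318}{3}$ ($f = \left(- \frac{1}{3}\right) \left(-25318\right) = \frac{25318}{3} \approx 8439.3$)
$\frac{36537}{-24473} + \frac{f}{-44159} = \frac{36537}{-24473} + \frac{25318}{3 \left(-44159\right)} = 36537 \left(- \frac{1}{24473}\right) + \frac{25318}{3} \left(- \frac{1}{44159}\right) = - \frac{36537}{24473} - \frac{25318}{132477} = - \frac{5459919563}{3242109621}$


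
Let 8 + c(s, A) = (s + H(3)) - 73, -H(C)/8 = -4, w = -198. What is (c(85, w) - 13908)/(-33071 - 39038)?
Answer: 13872/72109 ≈ 0.19238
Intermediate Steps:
H(C) = 32 (H(C) = -8*(-4) = 32)
c(s, A) = -49 + s (c(s, A) = -8 + ((s + 32) - 73) = -8 + ((32 + s) - 73) = -8 + (-41 + s) = -49 + s)
(c(85, w) - 13908)/(-33071 - 39038) = ((-49 + 85) - 13908)/(-33071 - 39038) = (36 - 13908)/(-72109) = -13872*(-1/72109) = 13872/72109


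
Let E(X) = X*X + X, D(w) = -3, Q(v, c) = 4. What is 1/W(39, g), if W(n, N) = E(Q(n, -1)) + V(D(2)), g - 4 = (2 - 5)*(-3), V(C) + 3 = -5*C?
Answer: 1/32 ≈ 0.031250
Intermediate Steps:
E(X) = X + X**2 (E(X) = X**2 + X = X + X**2)
V(C) = -3 - 5*C
g = 13 (g = 4 + (2 - 5)*(-3) = 4 - 3*(-3) = 4 + 9 = 13)
W(n, N) = 32 (W(n, N) = 4*(1 + 4) + (-3 - 5*(-3)) = 4*5 + (-3 + 15) = 20 + 12 = 32)
1/W(39, g) = 1/32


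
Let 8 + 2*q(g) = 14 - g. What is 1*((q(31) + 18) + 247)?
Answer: 505/2 ≈ 252.50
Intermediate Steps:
q(g) = 3 - g/2 (q(g) = -4 + (14 - g)/2 = -4 + (7 - g/2) = 3 - g/2)
1*((q(31) + 18) + 247) = 1*(((3 - 1/2*31) + 18) + 247) = 1*(((3 - 31/2) + 18) + 247) = 1*((-25/2 + 18) + 247) = 1*(11/2 + 247) = 1*(505/2) = 505/2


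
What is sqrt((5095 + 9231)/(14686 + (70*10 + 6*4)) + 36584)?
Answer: sqrt(2171938433515)/7705 ≈ 191.27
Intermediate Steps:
sqrt((5095 + 9231)/(14686 + (70*10 + 6*4)) + 36584) = sqrt(14326/(14686 + (700 + 24)) + 36584) = sqrt(14326/(14686 + 724) + 36584) = sqrt(14326/15410 + 36584) = sqrt(14326*(1/15410) + 36584) = sqrt(7163/7705 + 36584) = sqrt(281886883/7705) = sqrt(2171938433515)/7705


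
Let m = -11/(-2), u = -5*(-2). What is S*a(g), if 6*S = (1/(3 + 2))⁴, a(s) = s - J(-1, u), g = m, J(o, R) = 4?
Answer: 1/2500 ≈ 0.00040000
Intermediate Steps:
u = 10
m = 11/2 (m = -11*(-½) = 11/2 ≈ 5.5000)
g = 11/2 ≈ 5.5000
a(s) = -4 + s (a(s) = s - 1*4 = s - 4 = -4 + s)
S = 1/3750 (S = (1/(3 + 2))⁴/6 = (1/5)⁴/6 = (⅕)⁴/6 = (⅙)*(1/625) = 1/3750 ≈ 0.00026667)
S*a(g) = (-4 + 11/2)/3750 = (1/3750)*(3/2) = 1/2500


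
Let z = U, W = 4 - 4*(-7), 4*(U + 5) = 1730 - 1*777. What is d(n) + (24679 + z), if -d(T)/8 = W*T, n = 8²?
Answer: 34113/4 ≈ 8528.3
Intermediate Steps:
n = 64
U = 933/4 (U = -5 + (1730 - 1*777)/4 = -5 + (1730 - 777)/4 = -5 + (¼)*953 = -5 + 953/4 = 933/4 ≈ 233.25)
W = 32 (W = 4 + 28 = 32)
z = 933/4 ≈ 233.25
d(T) = -256*T
d(n) + (24679 + z) = -256*64 + (24679 + 933/4) = -16384 + 99649/4 = 34113/4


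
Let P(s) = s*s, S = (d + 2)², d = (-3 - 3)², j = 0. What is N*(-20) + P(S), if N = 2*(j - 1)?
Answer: 2085176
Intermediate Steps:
d = 36 (d = (-6)² = 36)
N = -2 (N = 2*(0 - 1) = 2*(-1) = -2)
S = 1444 (S = (36 + 2)² = 38² = 1444)
P(s) = s²
N*(-20) + P(S) = -2*(-20) + 1444² = 40 + 2085136 = 2085176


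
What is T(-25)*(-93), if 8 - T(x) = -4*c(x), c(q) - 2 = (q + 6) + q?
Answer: 14880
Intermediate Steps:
c(q) = 8 + 2*q (c(q) = 2 + ((q + 6) + q) = 2 + ((6 + q) + q) = 2 + (6 + 2*q) = 8 + 2*q)
T(x) = 40 + 8*x (T(x) = 8 - (-4)*(8 + 2*x) = 8 - (-32 - 8*x) = 8 + (32 + 8*x) = 40 + 8*x)
T(-25)*(-93) = (40 + 8*(-25))*(-93) = (40 - 200)*(-93) = -160*(-93) = 14880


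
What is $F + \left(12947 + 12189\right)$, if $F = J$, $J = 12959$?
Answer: $38095$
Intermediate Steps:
$F = 12959$
$F + \left(12947 + 12189\right) = 12959 + \left(12947 + 12189\right) = 12959 + 25136 = 38095$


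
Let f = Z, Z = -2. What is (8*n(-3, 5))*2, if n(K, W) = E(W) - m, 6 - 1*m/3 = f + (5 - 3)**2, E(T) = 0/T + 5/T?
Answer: -176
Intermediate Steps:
f = -2
E(T) = 5/T (E(T) = 0 + 5/T = 5/T)
m = 12 (m = 18 - 3*(-2 + (5 - 3)**2) = 18 - 3*(-2 + 2**2) = 18 - 3*(-2 + 4) = 18 - 3*2 = 18 - 6 = 12)
n(K, W) = -12 + 5/W (n(K, W) = 5/W - 1*12 = 5/W - 12 = -12 + 5/W)
(8*n(-3, 5))*2 = (8*(-12 + 5/5))*2 = (8*(-12 + 5*(1/5)))*2 = (8*(-12 + 1))*2 = (8*(-11))*2 = -88*2 = -176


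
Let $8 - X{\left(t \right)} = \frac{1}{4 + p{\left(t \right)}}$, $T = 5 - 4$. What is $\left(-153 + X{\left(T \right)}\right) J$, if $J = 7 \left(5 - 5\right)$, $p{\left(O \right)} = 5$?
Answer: $0$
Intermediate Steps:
$T = 1$ ($T = 5 - 4 = 1$)
$J = 0$ ($J = 7 \cdot 0 = 0$)
$X{\left(t \right)} = \frac{71}{9}$ ($X{\left(t \right)} = 8 - \frac{1}{4 + 5} = 8 - \frac{1}{9} = \frac{71}{9}$)
$\left(-153 + X{\left(T \right)}\right) J = \left(-153 + \frac{71}{9}\right) 0 = \left(- \frac{1306}{9}\right) 0 = 0$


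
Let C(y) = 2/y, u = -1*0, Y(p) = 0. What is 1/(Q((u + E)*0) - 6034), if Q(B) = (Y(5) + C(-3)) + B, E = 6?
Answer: -3/18104 ≈ -0.00016571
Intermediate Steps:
u = 0
Q(B) = -⅔ + B (Q(B) = (0 + 2/(-3)) + B = (0 + 2*(-⅓)) + B = (0 - ⅔) + B = -⅔ + B)
1/(Q((u + E)*0) - 6034) = 1/((-⅔ + (0 + 6)*0) - 6034) = 1/((-⅔ + 6*0) - 6034) = 1/((-⅔ + 0) - 6034) = 1/(-⅔ - 6034) = 1/(-18104/3) = -3/18104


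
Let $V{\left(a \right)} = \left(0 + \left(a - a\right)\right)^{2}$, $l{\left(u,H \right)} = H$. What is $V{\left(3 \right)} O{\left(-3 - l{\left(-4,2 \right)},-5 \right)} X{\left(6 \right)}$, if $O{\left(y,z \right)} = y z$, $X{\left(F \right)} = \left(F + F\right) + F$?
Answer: $0$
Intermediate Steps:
$V{\left(a \right)} = 0$ ($V{\left(a \right)} = \left(0 + 0\right)^{2} = 0^{2} = 0$)
$X{\left(F \right)} = 3 F$ ($X{\left(F \right)} = 2 F + F = 3 F$)
$V{\left(3 \right)} O{\left(-3 - l{\left(-4,2 \right)},-5 \right)} X{\left(6 \right)} = 0 \left(-3 - 2\right) \left(-5\right) 3 \cdot 6 = 0 \left(-3 - 2\right) \left(-5\right) 18 = 0 \left(\left(-5\right) \left(-5\right)\right) 18 = 0 \cdot 25 \cdot 18 = 0 \cdot 18 = 0$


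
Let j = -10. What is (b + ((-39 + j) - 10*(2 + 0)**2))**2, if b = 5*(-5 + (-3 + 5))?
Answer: 10816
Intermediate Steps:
b = -15 (b = 5*(-5 + 2) = 5*(-3) = -15)
(b + ((-39 + j) - 10*(2 + 0)**2))**2 = (-15 + ((-39 - 10) - 10*(2 + 0)**2))**2 = (-15 + (-49 - 10*2**2))**2 = (-15 + (-49 - 10*4))**2 = (-15 + (-49 - 40))**2 = (-15 - 89)**2 = (-104)**2 = 10816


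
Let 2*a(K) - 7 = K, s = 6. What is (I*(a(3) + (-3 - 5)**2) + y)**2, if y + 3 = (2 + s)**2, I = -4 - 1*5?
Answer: 313600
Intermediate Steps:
a(K) = 7/2 + K/2
I = -9 (I = -4 - 5 = -9)
y = 61 (y = -3 + (2 + 6)**2 = -3 + 8**2 = -3 + 64 = 61)
(I*(a(3) + (-3 - 5)**2) + y)**2 = (-9*((7/2 + (1/2)*3) + (-3 - 5)**2) + 61)**2 = (-9*((7/2 + 3/2) + (-8)**2) + 61)**2 = (-9*(5 + 64) + 61)**2 = (-9*69 + 61)**2 = (-621 + 61)**2 = (-560)**2 = 313600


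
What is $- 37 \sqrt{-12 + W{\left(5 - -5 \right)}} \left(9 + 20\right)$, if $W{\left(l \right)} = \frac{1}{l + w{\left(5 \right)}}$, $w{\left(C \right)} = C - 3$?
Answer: $- \frac{1073 i \sqrt{429}}{6} \approx - 3704.1 i$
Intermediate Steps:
$w{\left(C \right)} = -3 + C$ ($w{\left(C \right)} = C - 3 = -3 + C$)
$W{\left(l \right)} = \frac{1}{2 + l}$ ($W{\left(l \right)} = \frac{1}{l + \left(-3 + 5\right)} = \frac{1}{l + 2} = \frac{1}{2 + l}$)
$- 37 \sqrt{-12 + W{\left(5 - -5 \right)}} \left(9 + 20\right) = - 37 \sqrt{-12 + \frac{1}{2 + \left(5 - -5\right)}} \left(9 + 20\right) = - 37 \sqrt{-12 + \frac{1}{2 + \left(5 + 5\right)}} 29 = - 37 \sqrt{-12 + \frac{1}{2 + 10}} \cdot 29 = - 37 \sqrt{-12 + \frac{1}{12}} \cdot 29 = - 37 \sqrt{- \frac{143}{12}} \cdot 29 = - 37 \frac{i \sqrt{429}}{6} \cdot 29 = - \frac{37 i \sqrt{429}}{6} \cdot 29 = - \frac{1073 i \sqrt{429}}{6}$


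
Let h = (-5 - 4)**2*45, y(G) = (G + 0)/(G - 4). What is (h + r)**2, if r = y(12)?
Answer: 53187849/4 ≈ 1.3297e+7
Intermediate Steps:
y(G) = G/(-4 + G)
r = 3/2 (r = 12/(-4 + 12) = 12/8 = 12*(1/8) = 3/2 ≈ 1.5000)
h = 3645 (h = (-9)**2*45 = 81*45 = 3645)
(h + r)**2 = (3645 + 3/2)**2 = (7293/2)**2 = 53187849/4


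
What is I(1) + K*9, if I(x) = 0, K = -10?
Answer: -90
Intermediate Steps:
I(1) + K*9 = 0 - 10*9 = 0 - 90 = -90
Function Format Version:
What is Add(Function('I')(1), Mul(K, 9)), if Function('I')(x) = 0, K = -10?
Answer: -90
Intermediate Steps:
Add(Function('I')(1), Mul(K, 9)) = Add(0, Mul(-10, 9)) = Add(0, -90) = -90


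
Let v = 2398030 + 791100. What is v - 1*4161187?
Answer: -972057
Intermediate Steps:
v = 3189130
v - 1*4161187 = 3189130 - 1*4161187 = 3189130 - 4161187 = -972057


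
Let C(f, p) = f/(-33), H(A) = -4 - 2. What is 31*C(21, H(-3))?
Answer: -217/11 ≈ -19.727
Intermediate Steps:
H(A) = -6
C(f, p) = -f/33 (C(f, p) = f*(-1/33) = -f/33)
31*C(21, H(-3)) = 31*(-1/33*21) = 31*(-7/11) = -217/11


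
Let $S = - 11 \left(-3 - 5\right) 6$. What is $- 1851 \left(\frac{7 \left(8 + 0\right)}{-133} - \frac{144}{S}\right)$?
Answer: $\frac{268395}{209} \approx 1284.2$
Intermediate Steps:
$S = 528$ ($S = - 11 \left(\left(-8\right) 6\right) = \left(-11\right) \left(-48\right) = 528$)
$- 1851 \left(\frac{7 \left(8 + 0\right)}{-133} - \frac{144}{S}\right) = - 1851 \left(\frac{7 \left(8 + 0\right)}{-133} - \frac{144}{528}\right) = - 1851 \left(7 \cdot 8 \left(- \frac{1}{133}\right) - \frac{3}{11}\right) = - 1851 \left(56 \left(- \frac{1}{133}\right) - \frac{3}{11}\right) = - 1851 \left(- \frac{8}{19} - \frac{3}{11}\right) = \left(-1851\right) \left(- \frac{145}{209}\right) = \frac{268395}{209}$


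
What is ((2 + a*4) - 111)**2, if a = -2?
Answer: 13689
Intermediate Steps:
((2 + a*4) - 111)**2 = ((2 - 2*4) - 111)**2 = ((2 - 8) - 111)**2 = (-6 - 111)**2 = (-117)**2 = 13689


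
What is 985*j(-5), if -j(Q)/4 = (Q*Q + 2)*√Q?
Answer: -106380*I*√5 ≈ -2.3787e+5*I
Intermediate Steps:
j(Q) = -4*√Q*(2 + Q²) (j(Q) = -4*(Q*Q + 2)*√Q = -4*(Q² + 2)*√Q = -4*(2 + Q²)*√Q = -4*√Q*(2 + Q²))
985*j(-5) = 985*(4*√(-5)*(-2 - 1*(-5)²)) = 985*(4*(I*√5)*(-2 - 1*25)) = 985*(4*(I*√5)*(-2 - 25)) = 985*(4*(I*√5)*(-27)) = 985*(-108*I*√5) = -106380*I*√5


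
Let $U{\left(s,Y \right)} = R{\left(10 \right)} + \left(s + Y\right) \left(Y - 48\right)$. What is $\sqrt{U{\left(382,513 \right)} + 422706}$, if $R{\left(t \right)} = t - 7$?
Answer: $2 \sqrt{209721} \approx 915.91$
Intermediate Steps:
$R{\left(t \right)} = -7 + t$
$U{\left(s,Y \right)} = 3 + \left(-48 + Y\right) \left(Y + s\right)$ ($U{\left(s,Y \right)} = \left(-7 + 10\right) + \left(s + Y\right) \left(Y - 48\right) = 3 + \left(Y + s\right) \left(-48 + Y\right) = 3 + \left(-48 + Y\right) \left(Y + s\right)$)
$\sqrt{U{\left(382,513 \right)} + 422706} = \sqrt{\left(3 + 513^{2} - 24624 - 18336 + 513 \cdot 382\right) + 422706} = \sqrt{\left(3 + 263169 - 24624 - 18336 + 195966\right) + 422706} = \sqrt{416178 + 422706} = \sqrt{838884} = 2 \sqrt{209721}$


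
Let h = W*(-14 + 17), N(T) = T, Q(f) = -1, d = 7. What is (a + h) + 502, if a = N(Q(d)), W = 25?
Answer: 576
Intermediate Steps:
h = 75 (h = 25*(-14 + 17) = 25*3 = 75)
a = -1
(a + h) + 502 = (-1 + 75) + 502 = 74 + 502 = 576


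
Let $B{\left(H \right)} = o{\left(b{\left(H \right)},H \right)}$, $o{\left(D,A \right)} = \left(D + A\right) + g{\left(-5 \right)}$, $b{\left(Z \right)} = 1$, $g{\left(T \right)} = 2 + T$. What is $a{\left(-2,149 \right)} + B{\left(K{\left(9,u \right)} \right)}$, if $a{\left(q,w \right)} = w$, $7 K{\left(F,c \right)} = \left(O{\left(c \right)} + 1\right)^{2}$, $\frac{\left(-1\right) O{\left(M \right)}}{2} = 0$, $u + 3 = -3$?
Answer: $\frac{1030}{7} \approx 147.14$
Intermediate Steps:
$u = -6$ ($u = -3 - 3 = -6$)
$O{\left(M \right)} = 0$ ($O{\left(M \right)} = \left(-2\right) 0 = 0$)
$K{\left(F,c \right)} = \frac{1}{7}$ ($K{\left(F,c \right)} = \frac{\left(0 + 1\right)^{2}}{7} = \frac{1^{2}}{7} = \frac{1}{7} \cdot 1 = \frac{1}{7}$)
$o{\left(D,A \right)} = -3 + A + D$ ($o{\left(D,A \right)} = \left(D + A\right) + \left(2 - 5\right) = \left(A + D\right) - 3 = -3 + A + D$)
$B{\left(H \right)} = -2 + H$ ($B{\left(H \right)} = -3 + H + 1 = -2 + H$)
$a{\left(-2,149 \right)} + B{\left(K{\left(9,u \right)} \right)} = 149 + \left(-2 + \frac{1}{7}\right) = 149 - \frac{13}{7} = \frac{1030}{7}$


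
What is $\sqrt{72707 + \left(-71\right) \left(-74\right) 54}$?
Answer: $\sqrt{356423} \approx 597.01$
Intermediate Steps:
$\sqrt{72707 + \left(-71\right) \left(-74\right) 54} = \sqrt{72707 + 5254 \cdot 54} = \sqrt{72707 + 283716} = \sqrt{356423}$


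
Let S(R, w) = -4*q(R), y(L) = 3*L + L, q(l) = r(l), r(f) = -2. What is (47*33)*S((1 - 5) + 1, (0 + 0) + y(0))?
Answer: 12408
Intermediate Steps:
q(l) = -2
y(L) = 4*L
S(R, w) = 8 (S(R, w) = -4*(-2) = 8)
(47*33)*S((1 - 5) + 1, (0 + 0) + y(0)) = (47*33)*8 = 1551*8 = 12408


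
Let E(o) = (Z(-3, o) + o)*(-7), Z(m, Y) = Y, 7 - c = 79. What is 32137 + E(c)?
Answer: 33145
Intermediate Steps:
c = -72 (c = 7 - 1*79 = 7 - 79 = -72)
E(o) = -14*o (E(o) = (o + o)*(-7) = (2*o)*(-7) = -14*o)
32137 + E(c) = 32137 - 14*(-72) = 32137 + 1008 = 33145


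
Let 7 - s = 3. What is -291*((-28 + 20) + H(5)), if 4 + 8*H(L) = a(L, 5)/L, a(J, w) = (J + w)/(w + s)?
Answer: 29585/12 ≈ 2465.4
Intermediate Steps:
s = 4 (s = 7 - 1*3 = 7 - 3 = 4)
a(J, w) = (J + w)/(4 + w) (a(J, w) = (J + w)/(w + 4) = (J + w)/(4 + w))
H(L) = -1/2 + (5/9 + L/9)/(8*L) (H(L) = -1/2 + (((L + 5)/(4 + 5))/L)/8 = -1/2 + (((5 + L)/9)/L)/8 = -1/2 + ((5/9 + L/9)/L)/8 = -1/2 + (5/9 + L/9)/(8*L))
-291*((-28 + 20) + H(5)) = -291*((-28 + 20) + (5/72)*(1 - 7*5)/5) = -291*(-8 + (5/72)*(1/5)*(1 - 35)) = -291*(-8 + (5/72)*(1/5)*(-34)) = -291*(-8 - 17/36) = -291*(-305/36) = 29585/12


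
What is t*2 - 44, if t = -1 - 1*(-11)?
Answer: -24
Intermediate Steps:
t = 10 (t = -1 + 11 = 10)
t*2 - 44 = 10*2 - 44 = 20 - 44 = -24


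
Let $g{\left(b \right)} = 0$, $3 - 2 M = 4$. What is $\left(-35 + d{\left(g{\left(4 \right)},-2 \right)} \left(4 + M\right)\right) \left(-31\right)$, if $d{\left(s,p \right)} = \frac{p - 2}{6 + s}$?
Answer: $\frac{3472}{3} \approx 1157.3$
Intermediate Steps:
$M = - \frac{1}{2}$ ($M = \frac{3}{2} - 2 = - \frac{1}{2} \approx -0.5$)
$d{\left(s,p \right)} = \frac{-2 + p}{6 + s}$
$\left(-35 + d{\left(g{\left(4 \right)},-2 \right)} \left(4 + M\right)\right) \left(-31\right) = \left(-35 + \frac{-2 - 2}{6 + 0} \left(4 - \frac{1}{2}\right)\right) \left(-31\right) = \left(-35 + \frac{1}{6} \left(-4\right) \frac{7}{2}\right) \left(-31\right) = \left(-35 - \frac{7}{3}\right) \left(-31\right) = \left(- \frac{112}{3}\right) \left(-31\right) = \frac{3472}{3}$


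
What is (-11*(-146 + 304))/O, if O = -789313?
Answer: 1738/789313 ≈ 0.0022019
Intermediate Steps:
(-11*(-146 + 304))/O = -11*(-146 + 304)/(-789313) = -11*158*(-1/789313) = -1738*(-1/789313) = 1738/789313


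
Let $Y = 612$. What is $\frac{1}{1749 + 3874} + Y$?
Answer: $\frac{3441277}{5623} \approx 612.0$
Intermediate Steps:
$\frac{1}{1749 + 3874} + Y = \frac{1}{1749 + 3874} + 612 = \frac{1}{5623} + 612 = \frac{3441277}{5623}$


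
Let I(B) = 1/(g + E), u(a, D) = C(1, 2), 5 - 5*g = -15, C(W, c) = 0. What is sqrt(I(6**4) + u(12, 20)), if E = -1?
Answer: sqrt(3)/3 ≈ 0.57735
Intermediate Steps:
g = 4 (g = 1 - 1/5*(-15) = 1 + 3 = 4)
u(a, D) = 0
I(B) = 1/3 (I(B) = 1/(4 - 1) = 1/3)
sqrt(I(6**4) + u(12, 20)) = sqrt(1/3 + 0) = sqrt(1/3) = sqrt(3)/3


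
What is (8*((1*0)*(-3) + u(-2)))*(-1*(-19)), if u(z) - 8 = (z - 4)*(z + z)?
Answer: 4864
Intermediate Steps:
u(z) = 8 + 2*z*(-4 + z) (u(z) = 8 + (z - 4)*(z + z) = 8 + (-4 + z)*(2*z) = 8 + 2*z*(-4 + z))
(8*((1*0)*(-3) + u(-2)))*(-1*(-19)) = (8*((1*0)*(-3) + (8 - 8*(-2) + 2*(-2)²)))*(-1*(-19)) = (8*(0*(-3) + (8 + 16 + 2*4)))*19 = (8*(0 + (8 + 16 + 8)))*19 = (8*(0 + 32))*19 = (8*32)*19 = 256*19 = 4864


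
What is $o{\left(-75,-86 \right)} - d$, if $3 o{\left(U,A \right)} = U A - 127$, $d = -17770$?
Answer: $\frac{59633}{3} \approx 19878.0$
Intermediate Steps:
$o{\left(U,A \right)} = - \frac{127}{3} + \frac{A U}{3}$ ($o{\left(U,A \right)} = \frac{U A - 127}{3} = \frac{A U - 127}{3} = \frac{-127 + A U}{3} = - \frac{127}{3} + \frac{A U}{3}$)
$o{\left(-75,-86 \right)} - d = \left(- \frac{127}{3} + \frac{1}{3} \left(-86\right) \left(-75\right)\right) - -17770 = \left(- \frac{127}{3} + 2150\right) + 17770 = \frac{6323}{3} + 17770 = \frac{59633}{3}$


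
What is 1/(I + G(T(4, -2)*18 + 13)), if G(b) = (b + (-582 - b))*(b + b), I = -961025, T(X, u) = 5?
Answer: -1/1080917 ≈ -9.2514e-7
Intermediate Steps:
G(b) = -1164*b
1/(I + G(T(4, -2)*18 + 13)) = 1/(-961025 - 1164*(5*18 + 13)) = 1/(-961025 - 1164*(90 + 13)) = 1/(-961025 - 1164*103) = 1/(-961025 - 119892) = 1/(-1080917) = -1/1080917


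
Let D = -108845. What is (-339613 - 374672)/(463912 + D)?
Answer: -714285/355067 ≈ -2.0117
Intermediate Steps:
(-339613 - 374672)/(463912 + D) = (-339613 - 374672)/(463912 - 108845) = -714285/355067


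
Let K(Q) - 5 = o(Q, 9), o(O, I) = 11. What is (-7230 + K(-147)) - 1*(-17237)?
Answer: 10023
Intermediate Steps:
K(Q) = 16 (K(Q) = 5 + 11 = 16)
(-7230 + K(-147)) - 1*(-17237) = (-7230 + 16) - 1*(-17237) = -7214 + 17237 = 10023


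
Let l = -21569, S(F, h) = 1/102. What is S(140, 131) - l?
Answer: 2200039/102 ≈ 21569.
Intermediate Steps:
S(F, h) = 1/102
S(140, 131) - l = 1/102 - 1*(-21569) = 1/102 + 21569 = 2200039/102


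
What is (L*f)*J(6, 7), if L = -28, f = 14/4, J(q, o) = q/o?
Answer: -84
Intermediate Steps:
f = 7/2 (f = 14*(1/4) = 7/2 ≈ 3.5000)
(L*f)*J(6, 7) = (-28*7/2)*(6/7) = -588/7 = -98*6/7 = -84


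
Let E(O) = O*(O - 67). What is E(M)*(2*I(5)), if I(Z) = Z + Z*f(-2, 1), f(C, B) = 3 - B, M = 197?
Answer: 768300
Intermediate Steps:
I(Z) = 3*Z (I(Z) = Z + Z*(3 - 1*1) = Z + Z*(3 - 1) = Z + Z*2 = Z + 2*Z = 3*Z)
E(O) = O*(-67 + O)
E(M)*(2*I(5)) = (197*(-67 + 197))*(2*(3*5)) = (197*130)*(2*15) = 25610*30 = 768300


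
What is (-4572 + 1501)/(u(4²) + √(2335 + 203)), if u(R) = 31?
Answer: 1147/19 - 111*√282/19 ≈ -37.737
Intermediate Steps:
(-4572 + 1501)/(u(4²) + √(2335 + 203)) = (-4572 + 1501)/(31 + √(2335 + 203)) = -3071/(31 + √2538) = -3071/(31 + 3*√282)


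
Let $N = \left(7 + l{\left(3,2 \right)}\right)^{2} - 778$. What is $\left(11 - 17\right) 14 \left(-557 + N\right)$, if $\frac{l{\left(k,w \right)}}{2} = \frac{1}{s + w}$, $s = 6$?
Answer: $\frac{430899}{4} \approx 1.0772 \cdot 10^{5}$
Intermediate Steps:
$l{\left(k,w \right)} = \frac{2}{6 + w}$
$N = - \frac{11607}{16}$ ($N = \left(7 + \frac{2}{6 + 2}\right)^{2} - 778 = \left(7 + \frac{2}{8}\right)^{2} - 778 = \left(7 + 2 \cdot \frac{1}{8}\right)^{2} - 778 = \left(7 + \frac{1}{4}\right)^{2} - 778 = \left(\frac{29}{4}\right)^{2} - 778 = \frac{841}{16} - 778 = - \frac{11607}{16} \approx -725.44$)
$\left(11 - 17\right) 14 \left(-557 + N\right) = \left(11 - 17\right) 14 \left(-557 - \frac{11607}{16}\right) = \left(-6\right) 14 \left(- \frac{20519}{16}\right) = \left(-84\right) \left(- \frac{20519}{16}\right) = \frac{430899}{4}$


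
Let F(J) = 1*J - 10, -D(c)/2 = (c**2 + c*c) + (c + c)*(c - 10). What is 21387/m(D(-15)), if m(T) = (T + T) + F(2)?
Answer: -21387/4808 ≈ -4.4482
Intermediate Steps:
D(c) = -4*c**2 - 4*c*(-10 + c) (D(c) = -2*((c**2 + c*c) + (c + c)*(c - 10)) = -2*((c**2 + c**2) + (2*c)*(-10 + c)) = -2*(2*c**2 + 2*c*(-10 + c)) = -4*c**2 - 4*c*(-10 + c))
F(J) = -10 + J (F(J) = J - 10 = -10 + J)
m(T) = -8 + 2*T (m(T) = (T + T) + (-10 + 2) = 2*T - 8 = -8 + 2*T)
21387/m(D(-15)) = 21387/(-8 + 2*(8*(-15)*(5 - 1*(-15)))) = 21387/(-8 + 2*(8*(-15)*(5 + 15))) = 21387/(-8 + 2*(8*(-15)*20)) = 21387/(-8 + 2*(-2400)) = 21387/(-8 - 4800) = 21387/(-4808) = 21387*(-1/4808) = -21387/4808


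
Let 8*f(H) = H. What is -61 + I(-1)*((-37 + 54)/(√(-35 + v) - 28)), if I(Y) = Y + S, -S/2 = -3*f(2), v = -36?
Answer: -52393/855 - 17*I*√71/1710 ≈ -61.278 - 0.083769*I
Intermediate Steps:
f(H) = H/8
S = 3/2 (S = -(-6)*(⅛)*2 = -(-6)/4 = -2*(-¾) = 3/2 ≈ 1.5000)
I(Y) = 3/2 + Y (I(Y) = Y + 3/2 = 3/2 + Y)
-61 + I(-1)*((-37 + 54)/(√(-35 + v) - 28)) = -61 + (3/2 - 1)*((-37 + 54)/(√(-35 - 36) - 28)) = -61 + (17/(√(-71) - 28))/2 = -61 + (17/(I*√71 - 28))/2 = -61 + (17/(-28 + I*√71))/2 = -61 + 17/(2*(-28 + I*√71))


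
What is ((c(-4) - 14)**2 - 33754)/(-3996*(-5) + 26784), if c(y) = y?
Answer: -16715/23382 ≈ -0.71487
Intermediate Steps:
((c(-4) - 14)**2 - 33754)/(-3996*(-5) + 26784) = ((-4 - 14)**2 - 33754)/(-3996*(-5) + 26784) = ((-18)**2 - 33754)/(19980 + 26784) = (324 - 33754)/46764 = -33430*1/46764 = -16715/23382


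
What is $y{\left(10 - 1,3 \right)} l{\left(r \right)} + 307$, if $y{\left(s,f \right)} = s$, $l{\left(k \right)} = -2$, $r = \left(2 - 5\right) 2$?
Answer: $289$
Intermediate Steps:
$r = -6$ ($r = \left(-3\right) 2 = -6$)
$y{\left(10 - 1,3 \right)} l{\left(r \right)} + 307 = \left(10 - 1\right) \left(-2\right) + 307 = 9 \left(-2\right) + 307 = -18 + 307 = 289$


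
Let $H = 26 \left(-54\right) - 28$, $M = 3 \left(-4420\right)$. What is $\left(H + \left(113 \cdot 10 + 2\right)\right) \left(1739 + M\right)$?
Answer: $3456300$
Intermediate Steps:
$M = -13260$
$H = -1432$ ($H = -1404 - 28 = -1432$)
$\left(H + \left(113 \cdot 10 + 2\right)\right) \left(1739 + M\right) = \left(-1432 + \left(113 \cdot 10 + 2\right)\right) \left(1739 - 13260\right) = \left(-1432 + \left(1130 + 2\right)\right) \left(-11521\right) = \left(-1432 + 1132\right) \left(-11521\right) = \left(-300\right) \left(-11521\right) = 3456300$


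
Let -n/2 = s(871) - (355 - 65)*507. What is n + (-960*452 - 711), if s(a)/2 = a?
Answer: -144055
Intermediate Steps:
s(a) = 2*a
n = 290576 (n = -2*(2*871 - (355 - 65)*507) = -2*(1742 - 290*507) = -2*(1742 - 1*147030) = -2*(1742 - 147030) = -2*(-145288) = 290576)
n + (-960*452 - 711) = 290576 + (-960*452 - 711) = 290576 + (-433920 - 711) = 290576 - 434631 = -144055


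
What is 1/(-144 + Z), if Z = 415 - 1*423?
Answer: -1/152 ≈ -0.0065789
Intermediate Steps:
Z = -8 (Z = 415 - 423 = -8)
1/(-144 + Z) = 1/(-144 - 8) = 1/(-152) = -1/152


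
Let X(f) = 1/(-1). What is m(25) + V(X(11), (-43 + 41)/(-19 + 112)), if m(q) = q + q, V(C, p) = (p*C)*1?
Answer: 4652/93 ≈ 50.021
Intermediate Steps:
X(f) = -1
V(C, p) = C*p (V(C, p) = (C*p)*1 = C*p)
m(q) = 2*q
m(25) + V(X(11), (-43 + 41)/(-19 + 112)) = 2*25 - (-43 + 41)/(-19 + 112) = 50 - (-2)/93 = 50 - 1*(-2/93) = 50 + 2/93 = 4652/93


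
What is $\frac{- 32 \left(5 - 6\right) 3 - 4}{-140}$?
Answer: $- \frac{23}{35} \approx -0.65714$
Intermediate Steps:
$\frac{- 32 \left(5 - 6\right) 3 - 4}{-140} = - \frac{- 32 \left(5 - 6\right) 3 + \left(-13 + 9\right)}{140} = - \frac{- 32 \left(\left(-1\right) 3\right) - 4}{140} = - \frac{\left(-32\right) \left(-3\right) - 4}{140} = - \frac{96 - 4}{140} = \left(- \frac{1}{140}\right) 92 = - \frac{23}{35}$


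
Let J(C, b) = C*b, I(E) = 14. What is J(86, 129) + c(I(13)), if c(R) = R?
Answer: 11108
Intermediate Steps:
J(86, 129) + c(I(13)) = 86*129 + 14 = 11094 + 14 = 11108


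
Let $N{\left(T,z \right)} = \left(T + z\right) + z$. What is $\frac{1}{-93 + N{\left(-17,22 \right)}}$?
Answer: $- \frac{1}{66} \approx -0.015152$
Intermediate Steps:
$N{\left(T,z \right)} = T + 2 z$
$\frac{1}{-93 + N{\left(-17,22 \right)}} = \frac{1}{-93 + \left(-17 + 2 \cdot 22\right)} = \frac{1}{-93 + \left(-17 + 44\right)} = \frac{1}{-93 + 27} = \frac{1}{-66} = - \frac{1}{66}$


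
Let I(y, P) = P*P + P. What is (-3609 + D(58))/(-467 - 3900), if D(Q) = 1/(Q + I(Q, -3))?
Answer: 230975/279488 ≈ 0.82642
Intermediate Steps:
I(y, P) = P + P² (I(y, P) = P² + P = P + P²)
D(Q) = 1/(6 + Q) (D(Q) = 1/(Q - 3*(1 - 3)) = 1/(Q - 3*(-2)) = 1/(Q + 6) = 1/(6 + Q))
(-3609 + D(58))/(-467 - 3900) = (-3609 + 1/(6 + 58))/(-467 - 3900) = (-3609 + 1/64)/(-4367) = (-3609 + 1/64)*(-1/4367) = -230975/64*(-1/4367) = 230975/279488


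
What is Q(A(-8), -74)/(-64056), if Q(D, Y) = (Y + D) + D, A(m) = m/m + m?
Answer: 11/8007 ≈ 0.0013738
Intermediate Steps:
A(m) = 1 + m
Q(D, Y) = Y + 2*D (Q(D, Y) = (D + Y) + D = Y + 2*D)
Q(A(-8), -74)/(-64056) = (-74 + 2*(1 - 8))/(-64056) = (-74 + 2*(-7))*(-1/64056) = (-74 - 14)*(-1/64056) = -88*(-1/64056) = 11/8007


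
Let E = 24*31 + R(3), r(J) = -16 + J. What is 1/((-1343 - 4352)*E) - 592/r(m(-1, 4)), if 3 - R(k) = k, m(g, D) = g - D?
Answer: 836117113/29659560 ≈ 28.190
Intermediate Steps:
R(k) = 3 - k
E = 744 (E = 24*31 + (3 - 1*3) = 744 + (3 - 3) = 744 + 0 = 744)
1/((-1343 - 4352)*E) - 592/r(m(-1, 4)) = 1/(-1343 - 4352*744) - 592/(-16 + (-1 - 1*4)) = (1/744)/(-5695) - 592/(-16 + (-1 - 4)) = -1/5695*1/744 - 592/(-16 - 5) = -1/4237080 - 592/(-21) = -1/4237080 - 592*(-1/21) = -1/4237080 + 592/21 = 836117113/29659560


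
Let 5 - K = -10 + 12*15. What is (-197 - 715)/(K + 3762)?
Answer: -304/1199 ≈ -0.25354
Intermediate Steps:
K = -165 (K = 5 - (-10 + 12*15) = 5 - (-10 + 180) = 5 - 1*170 = 5 - 170 = -165)
(-197 - 715)/(K + 3762) = (-197 - 715)/(-165 + 3762) = -912/3597 = -912*1/3597 = -304/1199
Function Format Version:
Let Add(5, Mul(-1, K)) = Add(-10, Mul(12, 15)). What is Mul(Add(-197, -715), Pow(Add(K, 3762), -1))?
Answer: Rational(-304, 1199) ≈ -0.25354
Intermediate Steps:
K = -165 (K = Add(5, Mul(-1, Add(-10, Mul(12, 15)))) = Add(5, Mul(-1, Add(-10, 180))) = Add(5, Mul(-1, 170)) = Add(5, -170) = -165)
Mul(Add(-197, -715), Pow(Add(K, 3762), -1)) = Mul(Add(-197, -715), Pow(Add(-165, 3762), -1)) = Mul(-912, Pow(3597, -1)) = Mul(-912, Rational(1, 3597)) = Rational(-304, 1199)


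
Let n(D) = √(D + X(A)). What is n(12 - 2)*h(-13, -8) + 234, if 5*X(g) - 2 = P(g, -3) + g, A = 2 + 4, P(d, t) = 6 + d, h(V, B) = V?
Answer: 234 - 13*√14 ≈ 185.36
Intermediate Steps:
A = 6
X(g) = 8/5 + 2*g/5 (X(g) = ⅖ + ((6 + g) + g)/5 = ⅖ + (6 + 2*g)/5 = ⅖ + (6/5 + 2*g/5) = 8/5 + 2*g/5)
n(D) = √(4 + D) (n(D) = √(D + (8/5 + (⅖)*6)) = √(D + (8/5 + 12/5)) = √(D + 4) = √(4 + D))
n(12 - 2)*h(-13, -8) + 234 = √(4 + (12 - 2))*(-13) + 234 = √(4 + 10)*(-13) + 234 = √14*(-13) + 234 = -13*√14 + 234 = 234 - 13*√14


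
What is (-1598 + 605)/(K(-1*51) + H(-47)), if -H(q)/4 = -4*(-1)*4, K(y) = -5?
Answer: 331/23 ≈ 14.391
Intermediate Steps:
H(q) = -64 (H(q) = -4*(-4*(-1))*4 = -16*4 = -4*16 = -64)
(-1598 + 605)/(K(-1*51) + H(-47)) = (-1598 + 605)/(-5 - 64) = -993/(-69) = -993*(-1/69) = 331/23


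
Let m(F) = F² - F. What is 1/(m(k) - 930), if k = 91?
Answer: 1/7260 ≈ 0.00013774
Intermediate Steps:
1/(m(k) - 930) = 1/(91*(-1 + 91) - 930) = 1/(91*90 - 930) = 1/(8190 - 930) = 1/7260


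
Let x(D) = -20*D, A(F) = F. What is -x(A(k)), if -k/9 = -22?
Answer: 3960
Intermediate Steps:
k = 198 (k = -9*(-22) = 198)
-x(A(k)) = -(-20)*198 = -1*(-3960) = 3960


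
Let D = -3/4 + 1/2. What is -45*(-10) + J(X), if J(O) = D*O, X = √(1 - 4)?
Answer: 450 - I*√3/4 ≈ 450.0 - 0.43301*I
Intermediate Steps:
X = I*√3 (X = √(-3) = I*√3 ≈ 1.732*I)
D = -¼ (D = -3*¼ + 1*(½) = -¾ + ½ = -¼ ≈ -0.25000)
J(O) = -O/4
-45*(-10) + J(X) = -45*(-10) - I*√3/4 = 450 - I*√3/4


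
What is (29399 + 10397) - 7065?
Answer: 32731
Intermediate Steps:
(29399 + 10397) - 7065 = 39796 - 7065 = 32731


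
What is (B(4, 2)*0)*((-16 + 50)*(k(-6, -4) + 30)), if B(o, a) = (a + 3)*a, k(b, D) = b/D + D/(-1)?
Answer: 0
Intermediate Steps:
k(b, D) = -D + b/D (k(b, D) = b/D + D*(-1) = b/D - D = -D + b/D)
B(o, a) = a*(3 + a) (B(o, a) = (3 + a)*a = a*(3 + a))
(B(4, 2)*0)*((-16 + 50)*(k(-6, -4) + 30)) = ((2*(3 + 2))*0)*((-16 + 50)*((-1*(-4) - 6/(-4)) + 30)) = ((2*5)*0)*(34*((4 - 6*(-1/4)) + 30)) = (10*0)*(34*((4 + 3/2) + 30)) = 0*(34*(11/2 + 30)) = 0*(34*(71/2)) = 0*1207 = 0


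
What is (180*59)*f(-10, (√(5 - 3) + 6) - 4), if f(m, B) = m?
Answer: -106200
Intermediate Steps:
(180*59)*f(-10, (√(5 - 3) + 6) - 4) = (180*59)*(-10) = 10620*(-10) = -106200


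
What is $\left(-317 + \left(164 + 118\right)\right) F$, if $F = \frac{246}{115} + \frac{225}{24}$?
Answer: $- \frac{74151}{184} \approx -402.99$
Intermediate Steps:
$F = \frac{10593}{920}$ ($F = 246 \cdot \frac{1}{115} + 225 \cdot \frac{1}{24} = \frac{246}{115} + \frac{75}{8} = \frac{10593}{920} \approx 11.514$)
$\left(-317 + \left(164 + 118\right)\right) F = \left(-317 + \left(164 + 118\right)\right) \frac{10593}{920} = \left(-317 + 282\right) \frac{10593}{920} = \left(-35\right) \frac{10593}{920} = - \frac{74151}{184}$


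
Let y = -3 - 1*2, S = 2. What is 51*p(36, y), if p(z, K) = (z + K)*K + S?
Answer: -7803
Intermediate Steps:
y = -5 (y = -3 - 2 = -5)
p(z, K) = 2 + K*(K + z) (p(z, K) = (z + K)*K + 2 = (K + z)*K + 2 = K*(K + z) + 2 = 2 + K*(K + z))
51*p(36, y) = 51*(2 + (-5)**2 - 5*36) = 51*(2 + 25 - 180) = 51*(-153) = -7803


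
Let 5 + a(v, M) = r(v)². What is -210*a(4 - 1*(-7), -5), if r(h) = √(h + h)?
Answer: -3570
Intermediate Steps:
r(h) = √2*√h (r(h) = √(2*h) = √2*√h)
a(v, M) = -5 + 2*v (a(v, M) = -5 + (√2*√v)² = -5 + 2*v)
-210*a(4 - 1*(-7), -5) = -210*(-5 + 2*(4 - 1*(-7))) = -210*(-5 + 2*(4 + 7)) = -210*(-5 + 2*11) = -210*(-5 + 22) = -210*17 = -3570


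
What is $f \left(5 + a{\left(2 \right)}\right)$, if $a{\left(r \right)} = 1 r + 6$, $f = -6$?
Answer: $-78$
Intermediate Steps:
$a{\left(r \right)} = 6 + r$ ($a{\left(r \right)} = r + 6 = 6 + r$)
$f \left(5 + a{\left(2 \right)}\right) = - 6 \left(5 + \left(6 + 2\right)\right) = - 6 \left(5 + 8\right) = \left(-6\right) 13 = -78$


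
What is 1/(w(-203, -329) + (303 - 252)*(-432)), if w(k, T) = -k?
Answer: -1/21829 ≈ -4.5811e-5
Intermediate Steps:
1/(w(-203, -329) + (303 - 252)*(-432)) = 1/(-1*(-203) + (303 - 252)*(-432)) = 1/(203 + 51*(-432)) = 1/(203 - 22032) = 1/(-21829) = -1/21829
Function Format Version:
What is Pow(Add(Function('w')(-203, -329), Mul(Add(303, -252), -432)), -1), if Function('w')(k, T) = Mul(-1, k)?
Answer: Rational(-1, 21829) ≈ -4.5811e-5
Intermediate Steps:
Pow(Add(Function('w')(-203, -329), Mul(Add(303, -252), -432)), -1) = Pow(Add(Mul(-1, -203), Mul(Add(303, -252), -432)), -1) = Pow(Add(203, Mul(51, -432)), -1) = Pow(Add(203, -22032), -1) = Pow(-21829, -1) = Rational(-1, 21829)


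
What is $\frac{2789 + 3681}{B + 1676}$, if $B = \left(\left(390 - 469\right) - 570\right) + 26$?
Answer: $\frac{6470}{1053} \approx 6.1443$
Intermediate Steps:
$B = -623$ ($B = \left(\left(390 - 469\right) - 570\right) + 26 = \left(-79 - 570\right) + 26 = -649 + 26 = -623$)
$\frac{2789 + 3681}{B + 1676} = \frac{2789 + 3681}{-623 + 1676} = \frac{6470}{1053}$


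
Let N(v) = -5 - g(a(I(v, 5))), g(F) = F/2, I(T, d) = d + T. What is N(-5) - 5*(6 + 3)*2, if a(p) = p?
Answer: -95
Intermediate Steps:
I(T, d) = T + d
g(F) = F/2 (g(F) = F*(½) = F/2)
N(v) = -15/2 - v/2 (N(v) = -5 - (v + 5)/2 = -5 - (5 + v)/2 = -5 - (5/2 + v/2) = -5 + (-5/2 - v/2) = -15/2 - v/2)
N(-5) - 5*(6 + 3)*2 = (-15/2 - ½*(-5)) - 5*(6 + 3)*2 = (-15/2 + 5/2) - 5*9*2 = -5 - 45*2 = -5 - 90 = -95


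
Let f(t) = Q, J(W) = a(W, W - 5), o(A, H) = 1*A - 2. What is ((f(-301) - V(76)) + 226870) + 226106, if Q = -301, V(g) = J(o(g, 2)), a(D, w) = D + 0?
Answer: 452601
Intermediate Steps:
a(D, w) = D
o(A, H) = -2 + A (o(A, H) = A - 2 = -2 + A)
J(W) = W
V(g) = -2 + g
f(t) = -301
((f(-301) - V(76)) + 226870) + 226106 = ((-301 - (-2 + 76)) + 226870) + 226106 = ((-301 - 1*74) + 226870) + 226106 = ((-301 - 74) + 226870) + 226106 = (-375 + 226870) + 226106 = 226495 + 226106 = 452601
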